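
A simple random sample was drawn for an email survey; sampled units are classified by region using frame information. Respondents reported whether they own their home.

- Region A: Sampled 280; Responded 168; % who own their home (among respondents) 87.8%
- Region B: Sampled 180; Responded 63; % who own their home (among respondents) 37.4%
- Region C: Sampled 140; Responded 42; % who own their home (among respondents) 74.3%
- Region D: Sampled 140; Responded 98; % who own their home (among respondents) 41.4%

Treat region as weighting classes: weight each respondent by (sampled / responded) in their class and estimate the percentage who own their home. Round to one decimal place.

64.2%

Response rates by class: Region A 168/280 = 60%, Region B 63/180 = 35%, Region C 42/140 = 30%, Region D 98/140 = 70%.
Each respondent's weight = sampled/responded in their class; summing within a class gives n_sampled, so:
  Region A: 280 × 87.8 = 24,584
  Region B: 180 × 37.4 = 6732
  Region C: 140 × 74.3 = 10,402
  Region D: 140 × 41.4 = 5796
Adjusted estimate = 47,514 / 740 = 64.2081 → 64.2%.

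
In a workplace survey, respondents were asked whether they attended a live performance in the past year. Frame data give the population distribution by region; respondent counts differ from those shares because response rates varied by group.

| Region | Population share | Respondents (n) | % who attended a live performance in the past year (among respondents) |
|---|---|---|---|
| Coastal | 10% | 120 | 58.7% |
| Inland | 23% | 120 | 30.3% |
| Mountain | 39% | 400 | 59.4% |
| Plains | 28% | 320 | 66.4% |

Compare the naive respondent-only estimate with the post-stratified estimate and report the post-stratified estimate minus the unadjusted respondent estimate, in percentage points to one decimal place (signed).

Naive respondent-only estimate (weights = respondent counts):
  (120/960)×58.7 + (120/960)×30.3 + (400/960)×59.4 + (320/960)×66.4 = 58.0083%
Reweighting by population region shares:
  0.1×58.7 + 0.23×30.3 + 0.39×59.4 + 0.28×66.4 = 54.597%
Difference = 54.597 − 58.0083 = -3.4113 pp.

-3.4 percentage points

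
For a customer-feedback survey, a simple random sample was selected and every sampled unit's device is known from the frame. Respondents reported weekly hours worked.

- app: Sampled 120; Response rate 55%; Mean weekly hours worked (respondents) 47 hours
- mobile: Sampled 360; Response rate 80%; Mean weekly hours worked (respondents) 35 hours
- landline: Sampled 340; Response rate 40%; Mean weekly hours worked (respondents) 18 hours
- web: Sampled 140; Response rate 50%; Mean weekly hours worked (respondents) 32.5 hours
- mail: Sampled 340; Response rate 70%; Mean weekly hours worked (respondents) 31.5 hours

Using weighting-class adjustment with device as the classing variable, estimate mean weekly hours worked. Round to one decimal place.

30.5

Weighting each respondent by the inverse class response rate inflates each class back to its sampled size, so the class weight is n_sampled:
  app: 120 × 47 = 5640
  mobile: 360 × 35 = 12,600
  landline: 340 × 18 = 6120
  web: 140 × 32.5 = 4550
  mail: 340 × 31.5 = 10,710
Adjusted estimate = 39,620 / 1,300 = 30.4769 → 30.5.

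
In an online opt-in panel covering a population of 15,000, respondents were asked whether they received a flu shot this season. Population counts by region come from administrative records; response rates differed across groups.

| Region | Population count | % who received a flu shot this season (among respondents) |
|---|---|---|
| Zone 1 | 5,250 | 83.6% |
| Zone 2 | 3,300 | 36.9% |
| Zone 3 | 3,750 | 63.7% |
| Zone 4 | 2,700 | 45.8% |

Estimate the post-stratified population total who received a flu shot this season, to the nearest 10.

Estimated count per cell = population count × respondent percentage:
  Zone 1: 5,250 × 83.6% = 4389
  Zone 2: 3,300 × 36.9% = 1217.7
  Zone 3: 3,750 × 63.7% = 2388.75
  Zone 4: 2,700 × 45.8% = 1236.6
Estimated total = 9232.05 → 9,230.

9,230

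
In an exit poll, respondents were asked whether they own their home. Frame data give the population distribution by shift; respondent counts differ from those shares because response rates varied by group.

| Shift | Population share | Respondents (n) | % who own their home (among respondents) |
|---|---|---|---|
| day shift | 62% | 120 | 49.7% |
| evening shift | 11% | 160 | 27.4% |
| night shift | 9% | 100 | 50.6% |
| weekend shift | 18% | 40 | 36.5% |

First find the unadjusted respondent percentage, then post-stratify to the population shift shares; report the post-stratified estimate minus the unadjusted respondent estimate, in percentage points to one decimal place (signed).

+4.8 percentage points

Naive respondent-only estimate (weights = respondent counts):
  (120/420)×49.7 + (160/420)×27.4 + (100/420)×50.6 + (40/420)×36.5 = 40.1619%
Post-stratified estimate weights by population shares:
  0.62×49.7 + 0.11×27.4 + 0.09×50.6 + 0.18×36.5 = 44.952%
Difference = 44.952 − 40.1619 = 4.7901 pp.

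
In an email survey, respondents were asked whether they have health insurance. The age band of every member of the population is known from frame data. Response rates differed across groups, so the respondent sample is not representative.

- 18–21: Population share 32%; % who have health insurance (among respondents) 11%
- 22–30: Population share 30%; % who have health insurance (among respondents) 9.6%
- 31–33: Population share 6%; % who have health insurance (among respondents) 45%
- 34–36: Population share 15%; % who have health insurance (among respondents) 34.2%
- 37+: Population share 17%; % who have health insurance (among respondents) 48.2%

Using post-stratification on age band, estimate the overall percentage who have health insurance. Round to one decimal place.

Reweight to the known age band distribution:
  18–21: 0.32 × 11 = 3.52
  22–30: 0.3 × 9.6 = 2.88
  31–33: 0.06 × 45 = 2.7
  34–36: 0.15 × 34.2 = 5.13
  37+: 0.17 × 48.2 = 8.194
Post-stratified estimate = 22.424 → 22.4%.

22.4%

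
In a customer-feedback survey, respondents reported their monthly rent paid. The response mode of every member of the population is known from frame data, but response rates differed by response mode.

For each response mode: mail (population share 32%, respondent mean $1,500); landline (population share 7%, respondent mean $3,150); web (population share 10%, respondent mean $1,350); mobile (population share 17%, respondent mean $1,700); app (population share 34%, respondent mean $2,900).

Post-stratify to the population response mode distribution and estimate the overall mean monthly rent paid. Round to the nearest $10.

Weight each group's respondent value by its population share:
  mail: 0.32 × 1500 = 480
  landline: 0.07 × 3150 = 220.5
  web: 0.1 × 1350 = 135
  mobile: 0.17 × 1700 = 289
  app: 0.34 × 2900 = 986
Post-stratified estimate = 2110.5 → $2,110.

$2,110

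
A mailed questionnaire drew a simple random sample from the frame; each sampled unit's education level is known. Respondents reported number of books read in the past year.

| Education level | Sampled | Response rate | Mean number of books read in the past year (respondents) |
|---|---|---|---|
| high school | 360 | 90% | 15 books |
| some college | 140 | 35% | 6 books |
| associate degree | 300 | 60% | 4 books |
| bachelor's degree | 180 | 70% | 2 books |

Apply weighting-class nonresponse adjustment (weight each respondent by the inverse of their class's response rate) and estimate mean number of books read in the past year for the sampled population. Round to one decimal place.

Inverse-response-rate weighting restores each class to its sampled count, so class totals weight by n_sampled:
  high school: 360 × 15 = 5400
  some college: 140 × 6 = 840
  associate degree: 300 × 4 = 1200
  bachelor's degree: 180 × 2 = 360
Adjusted estimate = 7800 / 980 = 7.95918 → 8.0.

8.0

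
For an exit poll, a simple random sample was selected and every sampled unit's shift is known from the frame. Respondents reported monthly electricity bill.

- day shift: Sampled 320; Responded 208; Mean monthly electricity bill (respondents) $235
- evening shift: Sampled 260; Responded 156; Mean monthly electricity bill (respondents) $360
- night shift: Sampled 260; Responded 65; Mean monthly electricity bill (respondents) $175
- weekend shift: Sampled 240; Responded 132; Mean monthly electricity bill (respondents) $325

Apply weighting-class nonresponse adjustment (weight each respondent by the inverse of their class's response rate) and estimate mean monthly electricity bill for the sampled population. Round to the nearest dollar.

$271

Class response rates: day shift 208/320 = 65%, evening shift 156/260 = 60%, night shift 65/260 = 25%, weekend shift 132/240 = 55%.
Inverse-response-rate weighting restores each class to its sampled count, so class totals weight by n_sampled:
  day shift: 320 × 235 = 75,200
  evening shift: 260 × 360 = 93,600
  night shift: 260 × 175 = 45,500
  weekend shift: 240 × 325 = 78,000
Adjusted estimate = 292,300 / 1,080 = 270.648 → $271.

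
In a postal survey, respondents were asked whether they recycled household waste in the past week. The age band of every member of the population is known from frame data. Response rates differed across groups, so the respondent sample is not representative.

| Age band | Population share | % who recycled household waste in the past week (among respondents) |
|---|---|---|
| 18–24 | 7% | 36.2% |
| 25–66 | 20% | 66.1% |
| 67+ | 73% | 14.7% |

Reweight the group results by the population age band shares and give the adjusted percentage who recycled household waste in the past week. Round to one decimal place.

Each cell contributes population-share × respondent value:
  18–24: 0.07 × 36.2 = 2.534
  25–66: 0.2 × 66.1 = 13.22
  67+: 0.73 × 14.7 = 10.731
Post-stratified estimate = 26.485 → 26.5%.

26.5%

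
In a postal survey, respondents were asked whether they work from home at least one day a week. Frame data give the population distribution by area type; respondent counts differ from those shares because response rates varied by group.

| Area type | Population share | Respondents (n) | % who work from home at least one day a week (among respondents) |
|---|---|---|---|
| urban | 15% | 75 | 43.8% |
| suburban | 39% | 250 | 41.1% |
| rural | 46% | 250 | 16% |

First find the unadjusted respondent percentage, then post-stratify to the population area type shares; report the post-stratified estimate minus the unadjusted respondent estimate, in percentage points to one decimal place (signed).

-0.6 percentage points

Unadjusted (pooled respondent) estimate weights by respondent counts:
  (75/575)×43.8 + (250/575)×41.1 + (250/575)×16 = 30.5391%
Post-stratifying to population shares instead:
  0.15×43.8 + 0.39×41.1 + 0.46×16 = 29.959%
Difference = 29.959 − 30.5391 = -0.5801 pp.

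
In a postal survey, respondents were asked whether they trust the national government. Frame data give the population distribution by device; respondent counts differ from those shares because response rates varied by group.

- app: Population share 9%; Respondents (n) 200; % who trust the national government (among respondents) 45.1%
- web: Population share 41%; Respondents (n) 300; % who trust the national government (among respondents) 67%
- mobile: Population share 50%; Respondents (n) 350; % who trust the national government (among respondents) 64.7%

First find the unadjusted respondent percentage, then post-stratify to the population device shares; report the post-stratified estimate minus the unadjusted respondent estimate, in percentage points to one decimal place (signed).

+3.0 percentage points

Naive respondent-only estimate (weights = respondent counts):
  (200/850)×45.1 + (300/850)×67 + (350/850)×64.7 = 60.9%
Post-stratified estimate weights by population shares:
  0.09×45.1 + 0.41×67 + 0.5×64.7 = 63.879%
Difference = 63.879 − 60.9 = 2.979 pp.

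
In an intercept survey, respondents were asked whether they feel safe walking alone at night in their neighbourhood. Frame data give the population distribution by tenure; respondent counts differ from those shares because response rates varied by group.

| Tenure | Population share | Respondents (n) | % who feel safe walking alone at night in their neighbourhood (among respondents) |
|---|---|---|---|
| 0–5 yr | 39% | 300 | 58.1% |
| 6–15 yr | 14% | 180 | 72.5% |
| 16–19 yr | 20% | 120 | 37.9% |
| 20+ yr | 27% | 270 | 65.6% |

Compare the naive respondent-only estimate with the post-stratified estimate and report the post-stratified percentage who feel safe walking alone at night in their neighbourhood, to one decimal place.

58.1%

Naive respondent-only estimate (weights = respondent counts):
  (300/870)×58.1 + (180/870)×72.5 + (120/870)×37.9 + (270/870)×65.6 = 60.6207%
Post-stratified estimate weights by population shares:
  0.39×58.1 + 0.14×72.5 + 0.2×37.9 + 0.27×65.6 = 58.101%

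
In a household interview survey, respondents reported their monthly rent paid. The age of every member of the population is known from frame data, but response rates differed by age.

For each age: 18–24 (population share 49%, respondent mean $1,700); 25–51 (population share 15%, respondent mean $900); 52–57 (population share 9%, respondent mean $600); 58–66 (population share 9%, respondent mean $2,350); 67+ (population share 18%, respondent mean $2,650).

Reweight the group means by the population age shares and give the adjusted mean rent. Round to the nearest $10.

Each cell contributes population-share × respondent value:
  18–24: 0.49 × 1700 = 833
  25–51: 0.15 × 900 = 135
  52–57: 0.09 × 600 = 54
  58–66: 0.09 × 2350 = 211.5
  67+: 0.18 × 2650 = 477
Post-stratified estimate = 1710.5 → $1,710.

$1,710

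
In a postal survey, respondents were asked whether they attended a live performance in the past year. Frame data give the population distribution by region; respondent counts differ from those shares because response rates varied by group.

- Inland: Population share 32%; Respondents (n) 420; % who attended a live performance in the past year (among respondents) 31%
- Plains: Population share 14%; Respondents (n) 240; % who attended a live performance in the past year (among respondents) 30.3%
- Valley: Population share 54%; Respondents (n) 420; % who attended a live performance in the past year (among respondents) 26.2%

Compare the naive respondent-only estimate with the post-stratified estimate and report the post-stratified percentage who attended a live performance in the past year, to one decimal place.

Unadjusted (pooled respondent) estimate weights by respondent counts:
  (420/1080)×31 + (240/1080)×30.3 + (420/1080)×26.2 = 28.9778%
Reweighting by population region shares:
  0.32×31 + 0.14×30.3 + 0.54×26.2 = 28.31%

28.3%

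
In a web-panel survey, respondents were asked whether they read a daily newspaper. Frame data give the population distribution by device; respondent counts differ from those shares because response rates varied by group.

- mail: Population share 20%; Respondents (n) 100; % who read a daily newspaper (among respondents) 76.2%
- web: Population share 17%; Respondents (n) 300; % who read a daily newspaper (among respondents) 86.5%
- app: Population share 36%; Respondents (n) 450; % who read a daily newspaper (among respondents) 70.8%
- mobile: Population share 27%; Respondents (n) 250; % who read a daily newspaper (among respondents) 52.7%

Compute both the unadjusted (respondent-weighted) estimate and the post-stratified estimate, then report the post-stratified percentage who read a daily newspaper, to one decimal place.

69.7%

Without adjustment, the pooled respondent share is:
  (100/1100)×76.2 + (300/1100)×86.5 + (450/1100)×70.8 + (250/1100)×52.7 = 71.4591%
Post-stratified estimate weights by population shares:
  0.2×76.2 + 0.17×86.5 + 0.36×70.8 + 0.27×52.7 = 69.662%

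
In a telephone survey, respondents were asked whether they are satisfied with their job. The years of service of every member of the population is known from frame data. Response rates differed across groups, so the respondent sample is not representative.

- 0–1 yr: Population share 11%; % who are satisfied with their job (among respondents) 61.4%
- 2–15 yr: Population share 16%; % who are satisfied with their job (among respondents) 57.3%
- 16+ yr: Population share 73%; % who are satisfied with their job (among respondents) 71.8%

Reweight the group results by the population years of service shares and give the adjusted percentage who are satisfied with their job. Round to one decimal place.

68.3%

Each cell contributes population-share × respondent value:
  0–1 yr: 0.11 × 61.4 = 6.754
  2–15 yr: 0.16 × 57.3 = 9.168
  16+ yr: 0.73 × 71.8 = 52.414
Post-stratified estimate = 68.336 → 68.3%.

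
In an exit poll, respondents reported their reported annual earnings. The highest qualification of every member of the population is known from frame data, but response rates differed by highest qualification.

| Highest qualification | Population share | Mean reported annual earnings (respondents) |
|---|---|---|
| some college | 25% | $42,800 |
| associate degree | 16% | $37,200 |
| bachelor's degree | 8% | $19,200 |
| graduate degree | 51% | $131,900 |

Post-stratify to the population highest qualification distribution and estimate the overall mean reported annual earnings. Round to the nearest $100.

$85,500

Post-stratification weights by population share, not respondent share:
  some college: 0.25 × 42,800 = 10,700
  associate degree: 0.16 × 37,200 = 5952
  bachelor's degree: 0.08 × 19,200 = 1536
  graduate degree: 0.51 × 131,900 = 67,269
Post-stratified estimate = 85,457 → $85,500.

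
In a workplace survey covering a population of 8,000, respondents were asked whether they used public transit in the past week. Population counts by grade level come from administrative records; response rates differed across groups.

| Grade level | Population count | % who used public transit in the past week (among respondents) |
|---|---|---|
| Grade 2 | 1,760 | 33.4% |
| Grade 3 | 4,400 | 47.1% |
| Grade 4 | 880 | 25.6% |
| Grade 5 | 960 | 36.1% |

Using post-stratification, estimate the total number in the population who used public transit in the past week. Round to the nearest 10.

3,230

Each cell contributes its population count × the respondent rate:
  Grade 2: 1,760 × 33.4% = 587.84
  Grade 3: 4,400 × 47.1% = 2072.4
  Grade 4: 880 × 25.6% = 225.28
  Grade 5: 960 × 36.1% = 346.56
Estimated total = 3232.08 → 3,230.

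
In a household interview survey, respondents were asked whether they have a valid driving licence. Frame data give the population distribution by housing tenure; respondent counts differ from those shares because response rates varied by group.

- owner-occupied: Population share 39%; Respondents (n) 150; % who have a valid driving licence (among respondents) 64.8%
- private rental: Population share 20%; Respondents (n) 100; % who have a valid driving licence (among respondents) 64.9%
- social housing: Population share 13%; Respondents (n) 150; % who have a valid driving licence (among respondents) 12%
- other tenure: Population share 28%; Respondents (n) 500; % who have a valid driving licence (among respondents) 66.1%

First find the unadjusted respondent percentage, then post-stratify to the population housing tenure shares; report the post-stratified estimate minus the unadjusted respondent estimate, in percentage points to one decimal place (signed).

+1.6 percentage points

Unadjusted (pooled respondent) estimate weights by respondent counts:
  (150/900)×64.8 + (100/900)×64.9 + (150/900)×12 + (500/900)×66.1 = 56.7333%
Post-stratifying to population shares instead:
  0.39×64.8 + 0.2×64.9 + 0.13×12 + 0.28×66.1 = 58.32%
Difference = 58.32 − 56.7333 = 1.5867 pp.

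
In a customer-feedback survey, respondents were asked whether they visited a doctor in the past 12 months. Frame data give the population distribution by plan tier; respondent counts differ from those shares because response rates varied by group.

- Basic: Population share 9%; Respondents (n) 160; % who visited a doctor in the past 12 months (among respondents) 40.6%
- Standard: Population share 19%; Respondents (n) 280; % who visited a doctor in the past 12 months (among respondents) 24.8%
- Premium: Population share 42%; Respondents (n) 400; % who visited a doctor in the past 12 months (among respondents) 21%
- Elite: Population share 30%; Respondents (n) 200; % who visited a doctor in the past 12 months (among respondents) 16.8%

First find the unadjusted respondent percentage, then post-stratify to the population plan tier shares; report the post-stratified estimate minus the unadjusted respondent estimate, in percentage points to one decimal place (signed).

-2.0 percentage points

Unadjusted (pooled respondent) estimate weights by respondent counts:
  (160/1040)×40.6 + (280/1040)×24.8 + (400/1040)×21 + (200/1040)×16.8 = 24.2308%
Reweighting by population plan tier shares:
  0.09×40.6 + 0.19×24.8 + 0.42×21 + 0.3×16.8 = 22.226%
Difference = 22.226 − 24.2308 = -2.0048 pp.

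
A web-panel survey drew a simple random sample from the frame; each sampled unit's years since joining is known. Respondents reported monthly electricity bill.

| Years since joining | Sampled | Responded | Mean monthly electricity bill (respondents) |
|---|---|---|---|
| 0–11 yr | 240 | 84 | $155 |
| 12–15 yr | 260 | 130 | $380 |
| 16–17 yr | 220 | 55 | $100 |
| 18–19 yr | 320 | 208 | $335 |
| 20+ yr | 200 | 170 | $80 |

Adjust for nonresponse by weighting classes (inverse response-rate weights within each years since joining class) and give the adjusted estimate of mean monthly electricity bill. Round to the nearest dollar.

Class response rates: 0–11 yr 84/240 = 35%, 12–15 yr 130/260 = 50%, 16–17 yr 55/220 = 25%, 18–19 yr 208/320 = 65%, 20+ yr 170/200 = 85%.
Inverse-response-rate weighting restores each class to its sampled count, so class totals weight by n_sampled:
  0–11 yr: 240 × 155 = 37,200
  12–15 yr: 260 × 380 = 98,800
  16–17 yr: 220 × 100 = 22,000
  18–19 yr: 320 × 335 = 107,200
  20+ yr: 200 × 80 = 16,000
Adjusted estimate = 281,200 / 1,240 = 226.774 → $227.

$227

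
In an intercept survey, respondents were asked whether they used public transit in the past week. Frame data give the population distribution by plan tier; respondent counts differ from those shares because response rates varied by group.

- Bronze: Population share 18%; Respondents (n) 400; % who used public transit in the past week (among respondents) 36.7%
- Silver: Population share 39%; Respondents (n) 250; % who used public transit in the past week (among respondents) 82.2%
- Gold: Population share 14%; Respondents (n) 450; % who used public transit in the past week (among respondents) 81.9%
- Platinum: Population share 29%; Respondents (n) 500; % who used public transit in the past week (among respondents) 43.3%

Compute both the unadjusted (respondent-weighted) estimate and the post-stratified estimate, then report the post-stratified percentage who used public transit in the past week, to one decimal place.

Without adjustment, the pooled respondent share is:
  (400/1600)×36.7 + (250/1600)×82.2 + (450/1600)×81.9 + (500/1600)×43.3 = 58.5844%
Post-stratified estimate weights by population shares:
  0.18×36.7 + 0.39×82.2 + 0.14×81.9 + 0.29×43.3 = 62.687%

62.7%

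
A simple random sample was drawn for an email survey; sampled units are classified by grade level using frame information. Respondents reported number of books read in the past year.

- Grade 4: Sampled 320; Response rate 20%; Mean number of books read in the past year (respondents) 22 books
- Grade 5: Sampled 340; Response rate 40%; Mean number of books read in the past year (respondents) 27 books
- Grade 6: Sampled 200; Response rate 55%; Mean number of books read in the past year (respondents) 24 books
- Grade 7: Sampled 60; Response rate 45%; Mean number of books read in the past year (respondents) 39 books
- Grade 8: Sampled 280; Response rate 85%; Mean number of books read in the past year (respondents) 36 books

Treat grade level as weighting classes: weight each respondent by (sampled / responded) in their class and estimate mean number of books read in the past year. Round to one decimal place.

Weighting each respondent by the inverse class response rate inflates each class back to its sampled size, so the class weight is n_sampled:
  Grade 4: 320 × 22 = 7040
  Grade 5: 340 × 27 = 9180
  Grade 6: 200 × 24 = 4800
  Grade 7: 60 × 39 = 2340
  Grade 8: 280 × 36 = 10,080
Adjusted estimate = 33,440 / 1,200 = 27.8667 → 27.9.

27.9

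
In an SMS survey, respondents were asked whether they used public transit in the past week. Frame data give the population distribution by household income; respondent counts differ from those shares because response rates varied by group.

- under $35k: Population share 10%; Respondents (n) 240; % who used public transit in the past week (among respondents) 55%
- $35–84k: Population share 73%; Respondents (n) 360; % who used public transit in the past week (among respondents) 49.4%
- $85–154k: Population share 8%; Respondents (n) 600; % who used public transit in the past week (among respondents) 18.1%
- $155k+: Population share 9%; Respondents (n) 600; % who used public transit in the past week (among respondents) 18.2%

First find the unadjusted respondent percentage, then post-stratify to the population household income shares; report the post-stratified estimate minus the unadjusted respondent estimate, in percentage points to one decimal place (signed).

Naive respondent-only estimate (weights = respondent counts):
  (240/1800)×55 + (360/1800)×49.4 + (600/1800)×18.1 + (600/1800)×18.2 = 29.3133%
Post-stratified estimate weights by population shares:
  0.1×55 + 0.73×49.4 + 0.08×18.1 + 0.09×18.2 = 44.648%
Difference = 44.648 − 29.3133 = 15.3347 pp.

+15.3 percentage points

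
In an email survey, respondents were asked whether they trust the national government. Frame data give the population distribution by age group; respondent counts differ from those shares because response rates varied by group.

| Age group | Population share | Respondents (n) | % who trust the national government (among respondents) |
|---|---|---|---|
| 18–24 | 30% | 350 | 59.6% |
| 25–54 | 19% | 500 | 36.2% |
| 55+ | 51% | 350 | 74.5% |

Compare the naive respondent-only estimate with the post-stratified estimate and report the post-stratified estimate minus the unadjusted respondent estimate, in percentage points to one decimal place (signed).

Without adjustment, the pooled respondent share is:
  (350/1200)×59.6 + (500/1200)×36.2 + (350/1200)×74.5 = 54.1958%
Post-stratifying to population shares instead:
  0.3×59.6 + 0.19×36.2 + 0.51×74.5 = 62.753%
Difference = 62.753 − 54.1958 = 8.5572 pp.

+8.6 percentage points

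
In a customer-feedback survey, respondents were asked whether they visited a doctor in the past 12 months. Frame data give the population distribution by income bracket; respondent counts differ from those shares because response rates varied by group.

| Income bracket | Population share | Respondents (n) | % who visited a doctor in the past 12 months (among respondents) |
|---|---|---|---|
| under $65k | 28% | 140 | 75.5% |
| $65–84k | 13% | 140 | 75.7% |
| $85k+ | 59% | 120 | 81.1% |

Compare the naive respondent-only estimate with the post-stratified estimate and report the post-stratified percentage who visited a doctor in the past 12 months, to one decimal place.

Unadjusted (pooled respondent) estimate weights by respondent counts:
  (140/400)×75.5 + (140/400)×75.7 + (120/400)×81.1 = 77.25%
Post-stratifying to population shares instead:
  0.28×75.5 + 0.13×75.7 + 0.59×81.1 = 78.83%

78.8%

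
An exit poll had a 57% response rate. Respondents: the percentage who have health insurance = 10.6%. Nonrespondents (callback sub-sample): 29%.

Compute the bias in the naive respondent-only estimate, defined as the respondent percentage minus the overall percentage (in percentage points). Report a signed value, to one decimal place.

-7.9 percentage points

Nonresponse fraction = 1 − 0.57 = 0.43.
Bias = (nonresponse fraction) × (respondent percentage − nonrespondent percentage)
     = 0.43 × (10.6 − 29) = 0.43 × -18.4 = -7.912.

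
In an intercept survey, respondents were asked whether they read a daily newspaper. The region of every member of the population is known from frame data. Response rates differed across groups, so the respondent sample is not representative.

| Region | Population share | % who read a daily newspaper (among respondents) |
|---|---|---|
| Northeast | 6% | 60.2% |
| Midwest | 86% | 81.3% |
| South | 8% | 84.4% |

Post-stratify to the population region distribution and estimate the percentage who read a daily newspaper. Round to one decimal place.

Weight each group's respondent value by its population share:
  Northeast: 0.06 × 60.2 = 3.612
  Midwest: 0.86 × 81.3 = 69.918
  South: 0.08 × 84.4 = 6.752
Post-stratified estimate = 80.282 → 80.3%.

80.3%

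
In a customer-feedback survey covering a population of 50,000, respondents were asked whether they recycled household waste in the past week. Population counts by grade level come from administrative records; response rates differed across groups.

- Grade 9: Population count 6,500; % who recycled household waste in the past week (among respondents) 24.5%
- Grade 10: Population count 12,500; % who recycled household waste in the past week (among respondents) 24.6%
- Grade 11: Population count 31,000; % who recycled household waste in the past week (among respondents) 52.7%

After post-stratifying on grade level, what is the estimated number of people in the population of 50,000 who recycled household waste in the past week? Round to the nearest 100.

Estimated count per cell = population count × respondent percentage:
  Grade 9: 6,500 × 24.5% = 1592.5
  Grade 10: 12,500 × 24.6% = 3075
  Grade 11: 31,000 × 52.7% = 16,337
Estimated total = 21004.5 → 21,000.

21,000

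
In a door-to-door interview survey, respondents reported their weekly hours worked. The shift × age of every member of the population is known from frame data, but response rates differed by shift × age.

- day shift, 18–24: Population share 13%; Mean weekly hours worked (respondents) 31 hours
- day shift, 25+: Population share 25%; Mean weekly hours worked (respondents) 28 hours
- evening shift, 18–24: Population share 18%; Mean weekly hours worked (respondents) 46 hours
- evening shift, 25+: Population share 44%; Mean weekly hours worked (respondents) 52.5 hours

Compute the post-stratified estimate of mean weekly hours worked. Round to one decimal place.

Weight each group's respondent value by its population share:
  day shift, 18–24: 0.13 × 31 = 4.03
  day shift, 25+: 0.25 × 28 = 7
  evening shift, 18–24: 0.18 × 46 = 8.28
  evening shift, 25+: 0.44 × 52.5 = 23.1
Post-stratified estimate = 42.41 → 42.4.

42.4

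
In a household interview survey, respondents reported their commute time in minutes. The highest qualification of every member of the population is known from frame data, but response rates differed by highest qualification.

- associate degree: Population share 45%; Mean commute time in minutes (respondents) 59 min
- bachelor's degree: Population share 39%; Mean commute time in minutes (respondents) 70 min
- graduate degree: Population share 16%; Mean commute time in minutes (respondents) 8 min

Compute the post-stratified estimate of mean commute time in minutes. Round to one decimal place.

Reweight to the known highest qualification distribution:
  associate degree: 0.45 × 59 = 26.55
  bachelor's degree: 0.39 × 70 = 27.3
  graduate degree: 0.16 × 8 = 1.28
Post-stratified estimate = 55.13 → 55.1.

55.1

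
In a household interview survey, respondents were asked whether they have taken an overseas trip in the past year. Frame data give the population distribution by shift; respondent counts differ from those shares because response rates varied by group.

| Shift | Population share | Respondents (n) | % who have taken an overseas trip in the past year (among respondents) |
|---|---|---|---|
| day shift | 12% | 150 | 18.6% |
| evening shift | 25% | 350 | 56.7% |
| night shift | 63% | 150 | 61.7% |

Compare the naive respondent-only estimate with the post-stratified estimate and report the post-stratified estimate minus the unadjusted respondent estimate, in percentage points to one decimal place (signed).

Unadjusted (pooled respondent) estimate weights by respondent counts:
  (150/650)×18.6 + (350/650)×56.7 + (150/650)×61.7 = 49.0615%
Post-stratifying to population shares instead:
  0.12×18.6 + 0.25×56.7 + 0.63×61.7 = 55.278%
Difference = 55.278 − 49.0615 = 6.2165 pp.

+6.2 percentage points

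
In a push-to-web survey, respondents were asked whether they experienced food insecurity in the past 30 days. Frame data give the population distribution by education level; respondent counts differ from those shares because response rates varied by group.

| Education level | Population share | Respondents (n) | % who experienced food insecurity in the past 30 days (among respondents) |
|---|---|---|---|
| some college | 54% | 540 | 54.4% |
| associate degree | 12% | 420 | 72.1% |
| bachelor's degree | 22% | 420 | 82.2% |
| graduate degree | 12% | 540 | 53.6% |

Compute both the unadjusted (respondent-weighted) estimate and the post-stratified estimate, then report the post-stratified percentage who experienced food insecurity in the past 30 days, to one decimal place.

Naive respondent-only estimate (weights = respondent counts):
  (540/1920)×54.4 + (420/1920)×72.1 + (420/1920)×82.2 + (540/1920)×53.6 = 64.1281%
Reweighting by population education level shares:
  0.54×54.4 + 0.12×72.1 + 0.22×82.2 + 0.12×53.6 = 62.544%

62.5%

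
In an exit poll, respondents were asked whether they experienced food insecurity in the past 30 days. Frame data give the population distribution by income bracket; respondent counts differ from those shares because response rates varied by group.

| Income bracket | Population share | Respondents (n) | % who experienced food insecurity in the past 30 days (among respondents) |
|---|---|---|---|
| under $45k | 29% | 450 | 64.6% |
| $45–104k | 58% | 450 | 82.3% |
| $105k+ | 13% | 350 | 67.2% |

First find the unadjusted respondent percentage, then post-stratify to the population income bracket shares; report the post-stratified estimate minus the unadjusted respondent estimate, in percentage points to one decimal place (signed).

Without adjustment, the pooled respondent share is:
  (450/1250)×64.6 + (450/1250)×82.3 + (350/1250)×67.2 = 71.7%
Post-stratified estimate weights by population shares:
  0.29×64.6 + 0.58×82.3 + 0.13×67.2 = 75.204%
Difference = 75.204 − 71.7 = 3.504 pp.

+3.5 percentage points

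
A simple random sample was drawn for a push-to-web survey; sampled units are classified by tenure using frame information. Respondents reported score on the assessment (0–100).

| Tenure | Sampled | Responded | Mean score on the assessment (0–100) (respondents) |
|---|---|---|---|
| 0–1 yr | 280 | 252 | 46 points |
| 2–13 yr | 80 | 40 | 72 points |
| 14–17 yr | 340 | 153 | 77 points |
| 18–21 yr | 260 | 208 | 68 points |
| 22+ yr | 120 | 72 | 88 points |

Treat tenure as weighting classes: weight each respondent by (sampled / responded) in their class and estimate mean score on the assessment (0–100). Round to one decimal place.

67.6

Class response rates: 0–1 yr 252/280 = 90%, 2–13 yr 40/80 = 50%, 14–17 yr 153/340 = 45%, 18–21 yr 208/260 = 80%, 22+ yr 72/120 = 60%.
Weighting each respondent by the inverse class response rate inflates each class back to its sampled size, so the class weight is n_sampled:
  0–1 yr: 280 × 46 = 12,880
  2–13 yr: 80 × 72 = 5760
  14–17 yr: 340 × 77 = 26,180
  18–21 yr: 260 × 68 = 17,680
  22+ yr: 120 × 88 = 10,560
Adjusted estimate = 73,060 / 1,080 = 67.6481 → 67.6.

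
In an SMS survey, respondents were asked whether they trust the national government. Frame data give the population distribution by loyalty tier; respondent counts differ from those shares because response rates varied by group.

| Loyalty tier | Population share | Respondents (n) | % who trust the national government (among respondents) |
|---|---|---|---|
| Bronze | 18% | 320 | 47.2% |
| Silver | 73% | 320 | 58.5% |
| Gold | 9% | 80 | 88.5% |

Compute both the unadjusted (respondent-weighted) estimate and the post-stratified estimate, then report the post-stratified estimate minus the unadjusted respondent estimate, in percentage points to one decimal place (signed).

Without adjustment, the pooled respondent share is:
  (320/720)×47.2 + (320/720)×58.5 + (80/720)×88.5 = 56.8111%
Post-stratified estimate weights by population shares:
  0.18×47.2 + 0.73×58.5 + 0.09×88.5 = 59.166%
Difference = 59.166 − 56.8111 = 2.3549 pp.

+2.4 percentage points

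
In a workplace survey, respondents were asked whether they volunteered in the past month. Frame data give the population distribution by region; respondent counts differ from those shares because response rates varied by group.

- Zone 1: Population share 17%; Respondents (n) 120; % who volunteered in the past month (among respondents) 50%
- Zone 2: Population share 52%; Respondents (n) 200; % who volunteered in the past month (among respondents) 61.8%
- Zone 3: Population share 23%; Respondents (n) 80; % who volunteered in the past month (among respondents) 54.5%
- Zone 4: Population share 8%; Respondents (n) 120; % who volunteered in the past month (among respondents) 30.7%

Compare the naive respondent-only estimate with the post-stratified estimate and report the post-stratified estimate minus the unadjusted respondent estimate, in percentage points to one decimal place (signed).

+4.9 percentage points

Without adjustment, the pooled respondent share is:
  (120/520)×50 + (200/520)×61.8 + (80/520)×54.5 + (120/520)×30.7 = 50.7769%
Post-stratified estimate weights by population shares:
  0.17×50 + 0.52×61.8 + 0.23×54.5 + 0.08×30.7 = 55.627%
Difference = 55.627 − 50.7769 = 4.8501 pp.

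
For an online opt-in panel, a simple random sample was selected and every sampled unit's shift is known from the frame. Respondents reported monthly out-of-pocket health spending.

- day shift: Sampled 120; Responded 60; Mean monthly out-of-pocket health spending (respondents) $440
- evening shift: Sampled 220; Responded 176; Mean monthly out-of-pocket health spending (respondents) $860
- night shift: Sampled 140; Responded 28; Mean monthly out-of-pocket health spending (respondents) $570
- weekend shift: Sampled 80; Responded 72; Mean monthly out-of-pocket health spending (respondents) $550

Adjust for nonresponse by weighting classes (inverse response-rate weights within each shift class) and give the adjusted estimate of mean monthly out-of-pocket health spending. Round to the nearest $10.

Class response rates: day shift 60/120 = 50%, evening shift 176/220 = 80%, night shift 28/140 = 20%, weekend shift 72/80 = 90%.
Inverse-response-rate weighting restores each class to its sampled count, so class totals weight by n_sampled:
  day shift: 120 × 440 = 52,800
  evening shift: 220 × 860 = 189,200
  night shift: 140 × 570 = 79,800
  weekend shift: 80 × 550 = 44,000
Adjusted estimate = 365,800 / 560 = 653.214 → $650.

$650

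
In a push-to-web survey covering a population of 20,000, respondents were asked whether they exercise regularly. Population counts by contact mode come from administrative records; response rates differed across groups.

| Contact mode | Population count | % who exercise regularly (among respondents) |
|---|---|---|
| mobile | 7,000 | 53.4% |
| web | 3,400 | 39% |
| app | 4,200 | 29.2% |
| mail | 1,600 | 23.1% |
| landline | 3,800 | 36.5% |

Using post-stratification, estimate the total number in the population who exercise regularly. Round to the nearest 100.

8,000

Each cell contributes its population count × the respondent rate:
  mobile: 7,000 × 53.4% = 3738
  web: 3,400 × 39% = 1326
  app: 4,200 × 29.2% = 1226.4
  mail: 1,600 × 23.1% = 369.6
  landline: 3,800 × 36.5% = 1387
Estimated total = 8047 → 8,000.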